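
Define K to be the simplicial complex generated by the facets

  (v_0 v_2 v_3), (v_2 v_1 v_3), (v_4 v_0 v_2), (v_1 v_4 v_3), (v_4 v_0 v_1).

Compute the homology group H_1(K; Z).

Take the total order v_0 < v_1 < v_2 < v_3 < v_4 on the vertex set. Then K (dimension 2) consists of the simplices:

  0-simplices (5): [v_0], [v_1], [v_2], [v_3], [v_4]
  1-simplices (10): [v_0,v_1], [v_0,v_2], [v_0,v_3], [v_0,v_4], [v_1,v_2], [v_1,v_3], [v_1,v_4], [v_2,v_3], [v_2,v_4], [v_3,v_4]
  2-simplices (5): [v_0,v_1,v_4], [v_0,v_2,v_3], [v_0,v_2,v_4], [v_1,v_2,v_3], [v_1,v_3,v_4]

so the chain groups are C_0 ≅ Z^5, C_1 ≅ Z^10, C_2 ≅ Z^5.

Boundary ∂_1: C_1 → C_0 is given by ∂[p,q] = [q] − [p]. For instance
  ∂[v_0,v_2] = [v_2] − [v_0].
The 5×10 boundary matrix has rank 4 and Smith normal form diag(1,1,1,1).

Boundary ∂_2: C_2 → C_1 maps a triangle to the signed sum of its edges. For instance
  ∂[v_1,v_3,v_4] = [v_3,v_4] − [v_1,v_4] + [v_1,v_3],
  ∂[v_0,v_2,v_4] = [v_2,v_4] − [v_0,v_4] + [v_0,v_2].
The resulting 10×5 matrix has rank 5, and its Smith normal form has invariant factors (1,1,1,1,1).

Computing H_k = (kernel of ∂_k) / (image of ∂_{k+1}):

  H_1: rank ker ∂_1 − rank ∂_2 = (10 − 4) − 5 = 1, and the invariant factors of ∂_2 are all 1, so H_1 = Z.

(K is a triangulation of the Möbius band.)

H_1 ≅ Z.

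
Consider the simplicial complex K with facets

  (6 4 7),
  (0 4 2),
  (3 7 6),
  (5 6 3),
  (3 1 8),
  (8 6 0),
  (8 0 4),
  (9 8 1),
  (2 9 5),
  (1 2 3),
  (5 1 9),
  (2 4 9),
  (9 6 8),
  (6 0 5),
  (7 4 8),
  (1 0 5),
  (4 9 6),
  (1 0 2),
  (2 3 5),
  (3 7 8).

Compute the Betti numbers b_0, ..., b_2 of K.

b_0 = 1, b_1 = 1, b_2 = 0.

Fix the vertex order 0 < 1 < 2 < 3 < 4 < 5 < 6 < 7 < 8 < 9 and write every simplex with vertices in increasing order. Then dim K = 2 and the simplices of K are:

  0-simplices (10): [0], [1], [2], [3], [4], [5], [6], [7], [8], [9]
  1-simplices (30): (30 of them)
  2-simplices (20): (20 of them)

so the chain groups are C_0 ≅ Z^10, C_1 ≅ Z^30, C_2 ≅ Z^20.

Boundary ∂_1: C_1 → C_0 sends each edge [p,q] (with p < q) to q − p. For instance
  ∂[2,5] = [5] − [2].
The 10×30 boundary matrix has rank 9 and Smith normal form diag(1,1,1,1,1,1,1,1,1).

∂_2: C_2 → C_1 sends each 2-simplex [p,q,r] to [q,r] − [p,r] + [p,q]. For instance
  ∂[4,7,8] = [7,8] − [4,8] + [4,7],
  ∂[0,5,6] = [5,6] − [0,6] + [0,5].
The resulting 30×20 matrix has rank 20, and its Smith normal form has invariant factors (1,1,1,1,1,1,1,1,1,1,1,1,1,1,1,1,1,1,1,2).

Computing H_k = (kernel of ∂_k) / (image of ∂_{k+1}):

  H_0: rank C_0 − rank ∂_1 = 10 − 9 = 1, and the invariant factors of ∂_1 are all 1, so H_0 ≅ Z.
  H_1: rank ker ∂_1 − rank ∂_2 = (30 − 9) − 20 = 1, and ∂_2 has invariant factor 2 > 1, so H_1 ≅ Z ⊕ Z_2.
  H_2: rank ker ∂_2 − rank ∂_3 = (20 − 20) − 0 = 0, and there is no ∂_3, so H_2 ≅ 0.

As a check, the Euler characteristic is 10 − 30 + 20 = 0, which agrees with 1 − 1 + 0 = 0.

Hence the Betti numbers are b_0 = 1, b_1 = 1, b_2 = 0.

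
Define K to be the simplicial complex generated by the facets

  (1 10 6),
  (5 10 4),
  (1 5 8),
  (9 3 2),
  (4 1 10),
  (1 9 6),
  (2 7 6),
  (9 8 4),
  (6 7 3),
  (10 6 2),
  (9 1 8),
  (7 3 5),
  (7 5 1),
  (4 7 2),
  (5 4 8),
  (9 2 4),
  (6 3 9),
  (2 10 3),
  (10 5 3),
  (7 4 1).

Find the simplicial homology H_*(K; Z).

H_0 = Z,  H_1 = Z ⊕ Z_2,  H_2 = 0.

Order the vertices as 1 < 2 < 3 < 4 < 5 < 6 < 7 < 8 < 9 < 10. Listing each simplex with vertices in this order, K has dimension 2 with simplices:

  0-simplices (10): [1], [2], [3], [4], [5], [6], [7], [8], [9], [10]
  1-simplices (30): (30 of them)
  2-simplices (20): (20 of them)

Hence C_0 ≅ Z^10, C_1 ≅ Z^30, C_2 ≅ Z^20.

The boundary map ∂_1: C_1 → C_0 sends each edge [p,q] (with p < q) to q − p. For instance
  ∂[6,9] = [9] − [6].
This gives a 10×30 integer matrix of rank 9; reducing to Smith normal form yields diagonal entries (1,1,1,1,1,1,1,1,1).

The boundary map ∂_2: C_2 → C_1 acts by ∂[p,q,r] = [q,r] − [p,r] + [p,q]. For instance
  ∂[1,5,7] = [5,7] − [1,7] + [1,5],
  ∂[2,6,10] = [6,10] − [2,10] + [2,6].
The 30×20 boundary matrix has rank 20 and Smith normal form diag(1,1,1,1,1,1,1,1,1,1,1,1,1,1,1,1,1,1,1,2).

Reading off H_k = ker ∂_k / im ∂_{k+1}:

  H_0: rank C_0 − rank ∂_1 = 10 − 9 = 1, and the invariant factors of ∂_1 are all 1, so H_0 ≅ Z.
  H_1: rank ker ∂_1 − rank ∂_2 = (30 − 9) − 20 = 1, and ∂_2 has invariant factor 2 > 1, so H_1 ≅ Z ⊕ Z_2.
  H_2: rank ker ∂_2 − rank ∂_3 = (20 − 20) − 0 = 0, and there is no ∂_3, so H_2 ≅ 0.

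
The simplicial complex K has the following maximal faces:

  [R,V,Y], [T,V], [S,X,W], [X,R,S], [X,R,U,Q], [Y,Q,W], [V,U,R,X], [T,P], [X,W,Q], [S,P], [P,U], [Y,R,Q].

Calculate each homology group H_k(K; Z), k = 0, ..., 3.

Order the vertices as P < Q < R < S < T < U < V < W < X < Y. Listing each simplex with vertices in this order, K has dimension 3 with simplices:

  0-simplices (10): P, Q, R, S, T, U, V, W, X, Y
  1-simplices (22): PS, PT, PU, QR, QU, QW, QX, QY, RS, RU, RV, RX, RY, SW, SX, TV, UV, UX, VX, VY, WX, WY
  2-simplices (13): QRU, QRX, QRY, QUX, QWX, QWY, RSX, RUV, RUX, RVX, RVY, SWX, UVX
  3-simplices (2): QRUX, RUVX

giving chain groups C_0 ≅ Z^10, C_1 ≅ Z^22, C_2 ≅ Z^13, C_3 ≅ Z^2.

Boundary ∂_1: C_1 → C_0 sends each edge [p,q] (with p < q) to q − p. For instance
  ∂QW = W − Q.
This gives a 10×22 integer matrix of rank 9; reducing to Smith normal form yields diagonal entries (1,1,1,1,1,1,1,1,1).

∂_2: C_2 → C_1 maps a triangle to the signed sum of its edges. For instance
  ∂QRU = RU − QU + QR,
  ∂RVX = VX − RX + RV.
As a 22×13 matrix over Z this has rank 11, with invariant factors (1,1,1,1,1,1,1,1,1,1,1).

The boundary map ∂_3: C_3 → C_2 sends each 3-simplex σ to the alternating sum Σ_i (−1)^i (σ with its i-th vertex removed). For instance
  ∂QRUX = RUX − QUX + QRX − QRU,
  ∂RUVX = UVX − RVX + RUX − RUV.
This gives a 13×2 integer matrix of rank 2; reducing to Smith normal form yields diagonal entries (1,1).

Now H_k = ker ∂_k / im ∂_{k+1}, so:

  H_0: rank C_0 − rank ∂_1 = 10 − 9 = 1, and the invariant factors of ∂_1 are all 1, so H_0 ≅ Z.
  H_1: rank ker ∂_1 − rank ∂_2 = (22 − 9) − 11 = 2, and the invariant factors of ∂_2 are all 1, so H_1 ≅ Z^2.
  H_2: rank ker ∂_2 − rank ∂_3 = (13 − 11) − 2 = 0, and the invariant factors of ∂_3 are all 1, so H_2 ≅ 0.
  H_3: rank ker ∂_3 − rank ∂_4 = (2 − 2) − 0 = 0, and there is no ∂_4, so H_3 ≅ 0.

H_0 ≅ Z,  H_1 ≅ Z^2,  H_2 = 0,  H_3 = 0.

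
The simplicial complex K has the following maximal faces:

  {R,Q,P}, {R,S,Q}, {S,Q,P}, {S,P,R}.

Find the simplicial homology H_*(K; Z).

H_0 = Z,  H_1 = 0,  H_2 = Z.

Take the total order P < Q < R < S on the vertex set. Then K (dimension 2) consists of the simplices:

  0-simplices (4): P, Q, R, S
  1-simplices (6): PQ, PR, PS, QR, QS, RS
  2-simplices (4): PQR, PQS, PRS, QRS

Hence C_0 ≅ Z^4, C_1 ≅ Z^6, C_2 ≅ Z^4.

∂_1: C_1 → C_0 is given by ∂[p,q] = [q] − [p]. For instance
  ∂PR = R − P.
The resulting 4×6 matrix has rank 3, and its Smith normal form has invariant factors (1,1,1).

Boundary ∂_2: C_2 → C_1 sends each 2-simplex [p,q,r] to [q,r] − [p,r] + [p,q]. For instance
  ∂QRS = RS − QS + QR,
  ∂PQR = QR − PR + PQ.
As a 6×4 matrix over Z this has rank 3, with invariant factors (1,1,1).

Now H_k = ker ∂_k / im ∂_{k+1}, so:

  H_0: rank C_0 − rank ∂_1 = 4 − 3 = 1, and the invariant factors of ∂_1 are all 1, so H_0 = Z.
  H_1: rank ker ∂_1 − rank ∂_2 = (6 − 3) − 3 = 0, and the invariant factors of ∂_2 are all 1, so H_1 = 0.
  H_2: rank ker ∂_2 − rank ∂_3 = (4 − 3) − 0 = 1, and there is no ∂_3, so H_2 = Z.

As a check, the Euler characteristic is 4 − 6 + 4 = 2, which agrees with 1 − 0 + 1 = 2.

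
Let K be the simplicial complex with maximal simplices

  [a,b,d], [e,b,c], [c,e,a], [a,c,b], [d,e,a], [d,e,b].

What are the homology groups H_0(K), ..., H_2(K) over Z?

H_0 = Z,  H_1 = 0,  H_2 = Z.

Fix the vertex order a < b < c < d < e and write every simplex with vertices in increasing order. Then dim K = 2 and the simplices of K are:

  0-simplices (5): a, b, c, d, e
  1-simplices (9): ab, ac, ad, ae, bc, bd, be, ce, de
  2-simplices (6): abc, abd, ace, ade, bce, bde

Hence C_0 ≅ Z^5, C_1 ≅ Z^9, C_2 ≅ Z^6.

The boundary map ∂_1: C_1 → C_0 is given by ∂[p,q] = [q] − [p]. For instance
  ∂ab = b − a.
This gives a 5×9 integer matrix of rank 4; reducing to Smith normal form yields diagonal entries (1,1,1,1).

∂_2: C_2 → C_1 maps a triangle to the signed sum of its edges. For instance
  ∂ade = de − ae + ad,
  ∂bce = ce − be + bc.
The 9×6 boundary matrix has rank 5 and Smith normal form diag(1,1,1,1,1).

Computing H_k = (kernel of ∂_k) / (image of ∂_{k+1}):

  H_0: rank C_0 − rank ∂_1 = 5 − 4 = 1, and the invariant factors of ∂_1 are all 1, so H_0 ≅ Z.
  H_1: rank ker ∂_1 − rank ∂_2 = (9 − 4) − 5 = 0, and the invariant factors of ∂_2 are all 1, so H_1 ≅ 0.
  H_2: rank ker ∂_2 − rank ∂_3 = (6 − 5) − 0 = 1, and there is no ∂_3, so H_2 ≅ Z.

(K is a triangulation of the 2-sphere S^2.)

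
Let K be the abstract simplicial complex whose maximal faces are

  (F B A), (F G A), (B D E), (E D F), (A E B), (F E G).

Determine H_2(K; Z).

H_2 ≅ 0.

We work with the vertex ordering A < B < D < E < F < G. The simplices of K, each written with vertices in increasing order, are:

  0-simplices (6): A, B, D, E, F, G
  1-simplices (12): AB, AE, AF, AG, BD, BE, BF, DE, DF, EF, EG, FG
  2-simplices (6): ABE, ABF, AFG, BDE, DEF, EFG

Hence C_0 ≅ Z^6, C_1 ≅ Z^12, C_2 ≅ Z^6.

∂_1: C_1 → C_0 sends each edge [p,q] (with p < q) to q − p. For instance
  ∂EF = F − E.
As a 6×12 matrix over Z this has rank 5, with invariant factors (1,1,1,1,1).

Boundary ∂_2: C_2 → C_1 maps a triangle to the signed sum of its edges. For instance
  ∂ABF = BF − AF + AB,
  ∂ABE = BE − AE + AB.
This gives a 12×6 integer matrix of rank 6; reducing to Smith normal form yields diagonal entries (1,1,1,1,1,1).

Reading off H_k = ker ∂_k / im ∂_{k+1}:

  H_2: rank ker ∂_2 − rank ∂_3 = (6 − 6) − 0 = 0, and there is no ∂_3, so H_2 = 0.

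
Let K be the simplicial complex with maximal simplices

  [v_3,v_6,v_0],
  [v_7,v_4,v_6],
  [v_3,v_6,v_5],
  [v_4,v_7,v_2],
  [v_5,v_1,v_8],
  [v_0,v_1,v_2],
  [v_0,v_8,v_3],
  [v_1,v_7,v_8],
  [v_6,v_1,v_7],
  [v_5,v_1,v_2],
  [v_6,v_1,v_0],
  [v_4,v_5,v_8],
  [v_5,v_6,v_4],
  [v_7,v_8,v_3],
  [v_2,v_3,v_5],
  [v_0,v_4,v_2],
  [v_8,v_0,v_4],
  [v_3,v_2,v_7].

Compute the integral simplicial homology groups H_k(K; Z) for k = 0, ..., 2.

Take the total order v_0 < v_1 < v_2 < v_3 < v_4 < v_5 < v_6 < v_7 < v_8 on the vertex set. Then K (dimension 2) consists of the simplices:

  0-simplices (9): [v_0], [v_1], [v_2], [v_3], [v_4], [v_5], [v_6], [v_7], [v_8]
  1-simplices (27): (27 of them)
  2-simplices (18): (18 of them)

giving chain groups C_0 ≅ Z^9, C_1 ≅ Z^27, C_2 ≅ Z^18.

∂_1: C_1 → C_0 maps an edge to its endpoints' difference, ∂[p,q] = q − p. For instance
  ∂[v_4,v_7] = [v_7] − [v_4].
This gives a 9×27 integer matrix of rank 8; reducing to Smith normal form yields diagonal entries (1,1,1,1,1,1,1,1).

The boundary map ∂_2: C_2 → C_1 acts by ∂[p,q,r] = [q,r] − [p,r] + [p,q]. For instance
  ∂[v_0,v_2,v_4] = [v_2,v_4] − [v_0,v_4] + [v_0,v_2],
  ∂[v_1,v_6,v_7] = [v_6,v_7] − [v_1,v_7] + [v_1,v_6].
The resulting 27×18 matrix has rank 17, and its Smith normal form has invariant factors (1,1,1,1,1,1,1,1,1,1,1,1,1,1,1,1,1).

Computing H_k = (kernel of ∂_k) / (image of ∂_{k+1}):

  H_0: rank C_0 − rank ∂_1 = 9 − 8 = 1, and the invariant factors of ∂_1 are all 1, so H_0 ≅ Z.
  H_1: rank ker ∂_1 − rank ∂_2 = (27 − 8) − 17 = 2, and the invariant factors of ∂_2 are all 1, so H_1 ≅ Z^2.
  H_2: rank ker ∂_2 − rank ∂_3 = (18 − 17) − 0 = 1, and there is no ∂_3, so H_2 ≅ Z.

As a check, the Euler characteristic is 9 − 27 + 18 = 0, which agrees with 1 − 2 + 1 = 0.

H_0 = Z,  H_1 = Z^2,  H_2 = Z.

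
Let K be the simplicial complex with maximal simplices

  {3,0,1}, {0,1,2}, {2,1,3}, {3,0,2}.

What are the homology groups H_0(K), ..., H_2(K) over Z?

Fix the vertex order 0 < 1 < 2 < 3 and write every simplex with vertices in increasing order. Then dim K = 2 and the simplices of K are:

  0-simplices (4): [0], [1], [2], [3]
  1-simplices (6): [0,1], [0,2], [0,3], [1,2], [1,3], [2,3]
  2-simplices (4): [0,1,2], [0,1,3], [0,2,3], [1,2,3]

so the chain groups are C_0 ≅ Z^4, C_1 ≅ Z^6, C_2 ≅ Z^4.

∂_1: C_1 → C_0 sends each edge [p,q] (with p < q) to q − p.
As a 4×6 matrix over Z this has rank 3, with invariant factors (1,1,1).

∂_2: C_2 → C_1 acts by ∂[p,q,r] = [q,r] − [p,r] + [p,q]. For instance
  ∂[0,1,3] = [1,3] − [0,3] + [0,1],
  ∂[1,2,3] = [2,3] − [1,3] + [1,2].
This gives a 6×4 integer matrix of rank 3; reducing to Smith normal form yields diagonal entries (1,1,1).

From H_k ≅ ker(∂_k) / im(∂_{k+1}) we obtain:

  H_0: rank C_0 − rank ∂_1 = 4 − 3 = 1, and the invariant factors of ∂_1 are all 1, so H_0 = Z.
  H_1: rank ker ∂_1 − rank ∂_2 = (6 − 3) − 3 = 0, and the invariant factors of ∂_2 are all 1, so H_1 = 0.
  H_2: rank ker ∂_2 − rank ∂_3 = (4 − 3) − 0 = 1, and there is no ∂_3, so H_2 = Z.

H_0 = Z,  H_1 = 0,  H_2 = Z.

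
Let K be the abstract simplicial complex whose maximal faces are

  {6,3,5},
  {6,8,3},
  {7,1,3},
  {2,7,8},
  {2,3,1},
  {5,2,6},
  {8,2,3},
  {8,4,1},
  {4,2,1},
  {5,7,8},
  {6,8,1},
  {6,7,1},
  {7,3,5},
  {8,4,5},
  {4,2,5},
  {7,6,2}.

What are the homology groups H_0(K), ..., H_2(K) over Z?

Fix the vertex order 1 < 2 < 3 < 4 < 5 < 6 < 7 < 8 and write every simplex with vertices in increasing order. Then dim K = 2 and the simplices of K are:

  0-simplices (8): [1], [2], [3], [4], [5], [6], [7], [8]
  1-simplices (24): (24 of them)
  2-simplices (16): [1,2,3], [1,2,4], [1,3,7], [1,4,8], [1,6,7], [1,6,8], [2,3,8], [2,4,5], [2,5,6], [2,6,7], [2,7,8], [3,5,6], [3,5,7], [3,6,8], [4,5,8], [5,7,8]

giving chain groups C_0 ≅ Z^8, C_1 ≅ Z^24, C_2 ≅ Z^16.

The boundary map ∂_1: C_1 → C_0 maps an edge to its endpoints' difference, ∂[p,q] = q − p. For instance
  ∂[1,3] = [3] − [1].
This gives a 8×24 integer matrix of rank 7; reducing to Smith normal form yields diagonal entries (1,1,1,1,1,1,1).

∂_2: C_2 → C_1 sends each 2-simplex [p,q,r] to [q,r] − [p,r] + [p,q]. For instance
  ∂[2,5,6] = [5,6] − [2,6] + [2,5],
  ∂[3,5,6] = [5,6] − [3,6] + [3,5].
This gives a 24×16 integer matrix of rank 15; reducing to Smith normal form yields diagonal entries (1,1,1,1,1,1,1,1,1,1,1,1,1,1,1).

Computing H_k = (kernel of ∂_k) / (image of ∂_{k+1}):

  H_0: rank C_0 − rank ∂_1 = 8 − 7 = 1, and the invariant factors of ∂_1 are all 1, so H_0 ≅ Z.
  H_1: rank ker ∂_1 − rank ∂_2 = (24 − 7) − 15 = 2, and the invariant factors of ∂_2 are all 1, so H_1 ≅ Z^2.
  H_2: rank ker ∂_2 − rank ∂_3 = (16 − 15) − 0 = 1, and there is no ∂_3, so H_2 ≅ Z.

H_0 = Z,  H_1 = Z^2,  H_2 = Z.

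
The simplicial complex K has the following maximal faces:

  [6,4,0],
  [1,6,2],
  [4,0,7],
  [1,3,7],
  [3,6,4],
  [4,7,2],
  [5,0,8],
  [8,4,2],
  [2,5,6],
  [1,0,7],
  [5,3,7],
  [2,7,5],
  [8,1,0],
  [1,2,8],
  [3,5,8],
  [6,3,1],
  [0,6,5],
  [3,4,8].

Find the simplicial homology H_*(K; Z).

H_0 ≅ Z,  H_1 ≅ Z^2,  H_2 ≅ Z.

We work with the vertex ordering 0 < 1 < 2 < 3 < 4 < 5 < 6 < 7 < 8. The simplices of K, each written with vertices in increasing order, are:

  0-simplices (9): [0], [1], [2], [3], [4], [5], [6], [7], [8]
  1-simplices (27): (27 of them)
  2-simplices (18): [0,1,7], [0,1,8], [0,4,6], [0,4,7], [0,5,6], [0,5,8], [1,2,6], [1,2,8], [1,3,6], [1,3,7], [2,4,7], [2,4,8], [2,5,6], [2,5,7], [3,4,6], [3,4,8], [3,5,7], [3,5,8]

so the chain groups are C_0 ≅ Z^9, C_1 ≅ Z^27, C_2 ≅ Z^18.

∂_1: C_1 → C_0 is given by ∂[p,q] = [q] − [p]. For instance
  ∂[5,7] = [7] − [5].
This gives a 9×27 integer matrix of rank 8; reducing to Smith normal form yields diagonal entries (1,1,1,1,1,1,1,1).

Boundary ∂_2: C_2 → C_1 maps a triangle to the signed sum of its edges. For instance
  ∂[1,2,6] = [2,6] − [1,6] + [1,2],
  ∂[2,5,7] = [5,7] − [2,7] + [2,5].
This gives a 27×18 integer matrix of rank 17; reducing to Smith normal form yields diagonal entries (1,1,1,1,1,1,1,1,1,1,1,1,1,1,1,1,1).

Computing H_k = (kernel of ∂_k) / (image of ∂_{k+1}):

  H_0: rank C_0 − rank ∂_1 = 9 − 8 = 1, and the invariant factors of ∂_1 are all 1, so H_0 ≅ Z.
  H_1: rank ker ∂_1 − rank ∂_2 = (27 − 8) − 17 = 2, and the invariant factors of ∂_2 are all 1, so H_1 ≅ Z^2.
  H_2: rank ker ∂_2 − rank ∂_3 = (18 − 17) − 0 = 1, and there is no ∂_3, so H_2 ≅ Z.

(K is a triangulation of the torus T^2.)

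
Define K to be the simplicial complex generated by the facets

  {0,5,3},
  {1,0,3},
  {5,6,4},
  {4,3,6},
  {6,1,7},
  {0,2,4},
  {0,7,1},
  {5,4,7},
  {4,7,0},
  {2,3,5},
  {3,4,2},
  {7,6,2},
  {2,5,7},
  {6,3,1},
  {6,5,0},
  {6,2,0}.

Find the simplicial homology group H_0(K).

H_0 = Z.

Take the total order 0 < 1 < 2 < 3 < 4 < 5 < 6 < 7 on the vertex set. Then K (dimension 2) consists of the simplices:

  0-simplices (8): [0], [1], [2], [3], [4], [5], [6], [7]
  1-simplices (24): (24 of them)
  2-simplices (16): [0,1,3], [0,1,7], [0,2,4], [0,2,6], [0,3,5], [0,4,7], [0,5,6], [1,3,6], [1,6,7], [2,3,4], [2,3,5], [2,5,7], [2,6,7], [3,4,6], [4,5,6], [4,5,7]

Hence C_0 ≅ Z^8, C_1 ≅ Z^24, C_2 ≅ Z^16.

∂_1: C_1 → C_0 sends each edge [p,q] (with p < q) to q − p. For instance
  ∂[0,3] = [3] − [0].
The 8×24 boundary matrix has rank 7 and Smith normal form diag(1,1,1,1,1,1,1).

∂_2: C_2 → C_1 maps a triangle to the signed sum of its edges. For instance
  ∂[0,1,7] = [1,7] − [0,7] + [0,1],
  ∂[4,5,7] = [5,7] − [4,7] + [4,5].
The resulting 24×16 matrix has rank 15, and its Smith normal form has invariant factors (1,1,1,1,1,1,1,1,1,1,1,1,1,1,1).

Reading off H_k = ker ∂_k / im ∂_{k+1}:

  H_0: rank C_0 − rank ∂_1 = 8 − 7 = 1, and the invariant factors of ∂_1 are all 1, so H_0 ≅ Z.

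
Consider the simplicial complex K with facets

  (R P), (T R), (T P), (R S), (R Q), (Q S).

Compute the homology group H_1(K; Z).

H_1 = Z^2.

Fix the vertex order P < Q < R < S < T and write every simplex with vertices in increasing order. Then dim K = 1 and the simplices of K are:

  0-simplices (5): P, Q, R, S, T
  1-simplices (6): PR, PT, QR, QS, RS, RT

Hence C_0 ≅ Z^5, C_1 ≅ Z^6.

Boundary ∂_1: C_1 → C_0 sends each edge [p,q] (with p < q) to q − p. For instance
  ∂PR = R − P.
This gives a 5×6 integer matrix of rank 4; reducing to Smith normal form yields diagonal entries (1,1,1,1).

Now H_k = ker ∂_k / im ∂_{k+1}, so:

  H_1: rank ker ∂_1 − rank ∂_2 = (6 − 4) − 0 = 2, and there is no ∂_2, so H_1 = Z^2.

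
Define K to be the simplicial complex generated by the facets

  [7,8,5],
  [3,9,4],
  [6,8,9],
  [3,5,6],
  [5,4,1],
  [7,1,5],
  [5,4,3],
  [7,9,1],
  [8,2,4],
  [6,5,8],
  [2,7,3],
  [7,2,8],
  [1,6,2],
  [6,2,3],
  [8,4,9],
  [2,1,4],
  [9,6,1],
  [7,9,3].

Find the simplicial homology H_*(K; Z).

Order the vertices as 1 < 2 < 3 < 4 < 5 < 6 < 7 < 8 < 9. Listing each simplex with vertices in this order, K has dimension 2 with simplices:

  0-simplices (9): [1], [2], [3], [4], [5], [6], [7], [8], [9]
  1-simplices (27): (27 of them)
  2-simplices (18): [1,2,4], [1,2,6], [1,4,5], [1,5,7], [1,6,9], [1,7,9], [2,3,6], [2,3,7], [2,4,8], [2,7,8], [3,4,5], [3,4,9], [3,5,6], [3,7,9], [4,8,9], [5,6,8], [5,7,8], [6,8,9]

Hence C_0 ≅ Z^9, C_1 ≅ Z^27, C_2 ≅ Z^18.

Boundary ∂_1: C_1 → C_0 sends each edge [p,q] (with p < q) to q − p. For instance
  ∂[1,6] = [6] − [1].
The 9×27 boundary matrix has rank 8 and Smith normal form diag(1,1,1,1,1,1,1,1).

The boundary map ∂_2: C_2 → C_1 acts by ∂[p,q,r] = [q,r] − [p,r] + [p,q]. For instance
  ∂[3,4,5] = [4,5] − [3,5] + [3,4],
  ∂[1,7,9] = [7,9] − [1,9] + [1,7].
As a 27×18 matrix over Z this has rank 17, with invariant factors (1,1,1,1,1,1,1,1,1,1,1,1,1,1,1,1,1).

Now H_k = ker ∂_k / im ∂_{k+1}, so:

  H_0: rank C_0 − rank ∂_1 = 9 − 8 = 1, and the invariant factors of ∂_1 are all 1, so H_0 = Z.
  H_1: rank ker ∂_1 − rank ∂_2 = (27 − 8) − 17 = 2, and the invariant factors of ∂_2 are all 1, so H_1 = Z^2.
  H_2: rank ker ∂_2 − rank ∂_3 = (18 − 17) − 0 = 1, and there is no ∂_3, so H_2 = Z.

H_0 ≅ Z,  H_1 ≅ Z^2,  H_2 ≅ Z.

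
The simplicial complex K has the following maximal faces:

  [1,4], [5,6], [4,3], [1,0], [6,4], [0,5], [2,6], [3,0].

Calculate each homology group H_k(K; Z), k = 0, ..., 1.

Order the vertices as 0 < 1 < 2 < 3 < 4 < 5 < 6. Listing each simplex with vertices in this order, K has dimension 1 with simplices:

  0-simplices (7): [0], [1], [2], [3], [4], [5], [6]
  1-simplices (8): [0,1], [0,3], [0,5], [1,4], [2,6], [3,4], [4,6], [5,6]

Hence C_0 ≅ Z^7, C_1 ≅ Z^8.

∂_1: C_1 → C_0 sends each edge [p,q] (with p < q) to q − p. For instance
  ∂[4,6] = [6] − [4].
The resulting 7×8 matrix has rank 6, and its Smith normal form has invariant factors (1,1,1,1,1,1).

Now H_k = ker ∂_k / im ∂_{k+1}, so:

  H_0: rank C_0 − rank ∂_1 = 7 − 6 = 1, and the invariant factors of ∂_1 are all 1, so H_0 = Z.
  H_1: rank ker ∂_1 − rank ∂_2 = (8 − 6) − 0 = 2, and there is no ∂_2, so H_1 = Z^2.

H_0 = Z,  H_1 = Z^2.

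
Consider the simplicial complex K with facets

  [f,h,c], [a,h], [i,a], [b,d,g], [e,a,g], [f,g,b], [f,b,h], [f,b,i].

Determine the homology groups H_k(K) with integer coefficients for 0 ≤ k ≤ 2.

Order the vertices as a < b < c < d < e < f < g < h < i. Listing each simplex with vertices in this order, K has dimension 2 with simplices:

  0-simplices (9): a, b, c, d, e, f, g, h, i
  1-simplices (16): ae, ag, ah, ai, bd, bf, bg, bh, bi, cf, ch, dg, eg, fg, fh, fi
  2-simplices (6): aeg, bdg, bfg, bfh, bfi, cfh

so the chain groups are C_0 ≅ Z^9, C_1 ≅ Z^16, C_2 ≅ Z^6.

∂_1: C_1 → C_0 sends each edge [p,q] (with p < q) to q − p. For instance
  ∂bh = h − b.
The resulting 9×16 matrix has rank 8, and its Smith normal form has invariant factors (1,1,1,1,1,1,1,1).

Boundary ∂_2: C_2 → C_1 acts by ∂[p,q,r] = [q,r] − [p,r] + [p,q]. For instance
  ∂aeg = eg − ag + ae,
  ∂bfh = fh − bh + bf.
The resulting 16×6 matrix has rank 6, and its Smith normal form has invariant factors (1,1,1,1,1,1).

Computing H_k = (kernel of ∂_k) / (image of ∂_{k+1}):

  H_0: rank C_0 − rank ∂_1 = 9 − 8 = 1, and the invariant factors of ∂_1 are all 1, so H_0 = Z.
  H_1: rank ker ∂_1 − rank ∂_2 = (16 − 8) − 6 = 2, and the invariant factors of ∂_2 are all 1, so H_1 = Z^2.
  H_2: rank ker ∂_2 − rank ∂_3 = (6 − 6) − 0 = 0, and there is no ∂_3, so H_2 = 0.

As a check, the Euler characteristic is 9 − 16 + 6 = -1, which agrees with 1 − 2 + 0 = -1.

H_0 ≅ Z,  H_1 ≅ Z^2,  H_2 = 0.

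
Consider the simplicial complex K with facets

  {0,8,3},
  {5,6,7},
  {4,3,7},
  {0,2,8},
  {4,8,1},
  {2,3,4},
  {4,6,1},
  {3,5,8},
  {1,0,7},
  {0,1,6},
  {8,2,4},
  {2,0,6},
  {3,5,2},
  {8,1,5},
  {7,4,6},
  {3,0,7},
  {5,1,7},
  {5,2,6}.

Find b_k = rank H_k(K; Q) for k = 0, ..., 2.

b_0 = 1, b_1 = 1, b_2 = 0.

Take the total order 0 < 1 < 2 < 3 < 4 < 5 < 6 < 7 < 8 on the vertex set. Then K (dimension 2) consists of the simplices:

  0-simplices (9): [0], [1], [2], [3], [4], [5], [6], [7], [8]
  1-simplices (27): (27 of them)
  2-simplices (18): [0,1,6], [0,1,7], [0,2,6], [0,2,8], [0,3,7], [0,3,8], [1,4,6], [1,4,8], [1,5,7], [1,5,8], [2,3,4], [2,3,5], [2,4,8], [2,5,6], [3,4,7], [3,5,8], [4,6,7], [5,6,7]

giving chain groups C_0 ≅ Z^9, C_1 ≅ Z^27, C_2 ≅ Z^18.

The boundary map ∂_1: C_1 → C_0 is given by ∂[p,q] = [q] − [p]. For instance
  ∂[0,1] = [1] − [0].
The 9×27 boundary matrix has rank 8 and Smith normal form diag(1,1,1,1,1,1,1,1).

The boundary map ∂_2: C_2 → C_1 acts by ∂[p,q,r] = [q,r] − [p,r] + [p,q]. For instance
  ∂[2,4,8] = [4,8] − [2,8] + [2,4],
  ∂[1,5,7] = [5,7] − [1,7] + [1,5].
The resulting 27×18 matrix has rank 18, and its Smith normal form has invariant factors (1,1,1,1,1,1,1,1,1,1,1,1,1,1,1,1,1,2).

Computing H_k = (kernel of ∂_k) / (image of ∂_{k+1}):

  H_0: rank C_0 − rank ∂_1 = 9 − 8 = 1, and the invariant factors of ∂_1 are all 1, so H_0 = Z.
  H_1: rank ker ∂_1 − rank ∂_2 = (27 − 8) − 18 = 1, and ∂_2 has invariant factor 2 > 1, so H_1 = Z × Z/2.
  H_2: rank ker ∂_2 − rank ∂_3 = (18 − 18) − 0 = 0, and there is no ∂_3, so H_2 = 0.

(K is a triangulation of the Klein bottle.)

Hence the Betti numbers are b_0 = 1, b_1 = 1, b_2 = 0.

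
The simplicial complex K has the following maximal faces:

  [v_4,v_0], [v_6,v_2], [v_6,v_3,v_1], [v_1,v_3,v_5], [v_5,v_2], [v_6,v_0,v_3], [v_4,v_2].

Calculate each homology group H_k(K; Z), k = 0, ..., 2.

K has 7 vertices, 11 edges, 3 triangles.
rank ∂_0 = 0, rank ∂_1 = 6 ⇒ b_0 = 7 − 0 − 6 = 1; all invariant factors of ∂_1 are 1 so no torsion. So H_0 = Z.
rank ∂_1 = 6, rank ∂_2 = 3 ⇒ b_1 = 11 − 6 − 3 = 2; all invariant factors of ∂_2 are 1 so no torsion. So H_1 = Z^2.
rank ∂_2 = 3, rank ∂_3 = 0 ⇒ b_2 = 3 − 3 − 0 = 0. So H_2 = 0.

H_0 = Z,  H_1 = Z^2,  H_2 = 0.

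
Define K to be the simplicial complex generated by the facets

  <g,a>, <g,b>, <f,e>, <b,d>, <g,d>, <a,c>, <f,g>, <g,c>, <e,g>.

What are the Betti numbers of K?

Order the vertices as a < b < c < d < e < f < g. Listing each simplex with vertices in this order, K has dimension 1 with simplices:

  0-simplices (7): a, b, c, d, e, f, g
  1-simplices (9): ac, ag, bd, bg, cg, dg, ef, eg, fg

so the chain groups are C_0 ≅ Z^7, C_1 ≅ Z^9.

∂_1: C_1 → C_0 maps an edge to its endpoints' difference, ∂[p,q] = q − p. For instance
  ∂ef = f − e.
The 7×9 boundary matrix has rank 6 and Smith normal form diag(1,1,1,1,1,1).

Now H_k = ker ∂_k / im ∂_{k+1}, so:

  H_0: rank C_0 − rank ∂_1 = 7 − 6 = 1, and the invariant factors of ∂_1 are all 1, so H_0 = Z.
  H_1: rank ker ∂_1 − rank ∂_2 = (9 − 6) − 0 = 3, and there is no ∂_2, so H_1 = Z^3.

Hence the Betti numbers are b_0 = 1, b_1 = 3.

b_0 = 1, b_1 = 3.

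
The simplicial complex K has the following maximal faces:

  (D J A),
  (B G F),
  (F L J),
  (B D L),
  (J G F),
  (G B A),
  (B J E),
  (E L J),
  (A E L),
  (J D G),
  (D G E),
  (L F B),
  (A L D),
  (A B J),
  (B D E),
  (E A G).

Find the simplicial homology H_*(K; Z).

H_0 ≅ Z,  H_1 ≅ Z^2,  H_2 ≅ Z.

K has 8 vertices, 24 edges, 16 triangles.
rank ∂_0 = 0, rank ∂_1 = 7 ⇒ b_0 = 8 − 0 − 7 = 1; all invariant factors of ∂_1 are 1 so no torsion. So H_0 = Z.
rank ∂_1 = 7, rank ∂_2 = 15 ⇒ b_1 = 24 − 7 − 15 = 2; all invariant factors of ∂_2 are 1 so no torsion. So H_1 = Z^2.
rank ∂_2 = 15, rank ∂_3 = 0 ⇒ b_2 = 16 − 15 − 0 = 1. So H_2 = Z.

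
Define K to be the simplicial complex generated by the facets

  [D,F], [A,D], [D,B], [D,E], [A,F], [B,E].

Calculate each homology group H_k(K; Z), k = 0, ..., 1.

H_0 ≅ Z,  H_1 ≅ Z^2.

We work with the vertex ordering A < B < D < E < F. The simplices of K, each written with vertices in increasing order, are:

  0-simplices (5): A, B, D, E, F
  1-simplices (6): AD, AF, BD, BE, DE, DF

so the chain groups are C_0 ≅ Z^5, C_1 ≅ Z^6.

Boundary ∂_1: C_1 → C_0 is given by ∂[p,q] = [q] − [p]. For instance
  ∂DF = F − D.
As a 5×6 matrix over Z this has rank 4, with invariant factors (1,1,1,1).

Computing H_k = (kernel of ∂_k) / (image of ∂_{k+1}):

  H_0: rank C_0 − rank ∂_1 = 5 − 4 = 1, and the invariant factors of ∂_1 are all 1, so H_0 ≅ Z.
  H_1: rank ker ∂_1 − rank ∂_2 = (6 − 4) − 0 = 2, and there is no ∂_2, so H_1 ≅ Z^2.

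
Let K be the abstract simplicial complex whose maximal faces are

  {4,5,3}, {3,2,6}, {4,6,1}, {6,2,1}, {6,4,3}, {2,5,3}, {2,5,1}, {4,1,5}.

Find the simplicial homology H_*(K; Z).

H_0 ≅ Z,  H_1 = 0,  H_2 ≅ Z.

Order the vertices as 1 < 2 < 3 < 4 < 5 < 6. Listing each simplex with vertices in this order, K has dimension 2 with simplices:

  0-simplices (6): [1], [2], [3], [4], [5], [6]
  1-simplices (12): [1,2], [1,4], [1,5], [1,6], [2,3], [2,5], [2,6], [3,4], [3,5], [3,6], [4,5], [4,6]
  2-simplices (8): [1,2,5], [1,2,6], [1,4,5], [1,4,6], [2,3,5], [2,3,6], [3,4,5], [3,4,6]

so the chain groups are C_0 ≅ Z^6, C_1 ≅ Z^12, C_2 ≅ Z^8.

The boundary map ∂_1: C_1 → C_0 is given by ∂[p,q] = [q] − [p]. For instance
  ∂[2,3] = [3] − [2].
This gives a 6×12 integer matrix of rank 5; reducing to Smith normal form yields diagonal entries (1,1,1,1,1).

∂_2: C_2 → C_1 sends each 2-simplex [p,q,r] to [q,r] − [p,r] + [p,q]. For instance
  ∂[2,3,5] = [3,5] − [2,5] + [2,3],
  ∂[1,2,6] = [2,6] − [1,6] + [1,2].
This gives a 12×8 integer matrix of rank 7; reducing to Smith normal form yields diagonal entries (1,1,1,1,1,1,1).

Now H_k = ker ∂_k / im ∂_{k+1}, so:

  H_0: rank C_0 − rank ∂_1 = 6 − 5 = 1, and the invariant factors of ∂_1 are all 1, so H_0 ≅ Z.
  H_1: rank ker ∂_1 − rank ∂_2 = (12 − 5) − 7 = 0, and the invariant factors of ∂_2 are all 1, so H_1 ≅ 0.
  H_2: rank ker ∂_2 − rank ∂_3 = (8 − 7) − 0 = 1, and there is no ∂_3, so H_2 ≅ Z.

As a check, the Euler characteristic is 6 − 12 + 8 = 2, which agrees with 1 − 0 + 1 = 2.
(K is a triangulation of the 2-sphere S^2.)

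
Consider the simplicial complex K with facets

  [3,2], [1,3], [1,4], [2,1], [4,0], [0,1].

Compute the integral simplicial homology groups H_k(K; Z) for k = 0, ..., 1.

H_0 = Z,  H_1 = Z^2.

Take the total order 0 < 1 < 2 < 3 < 4 on the vertex set. Then K (dimension 1) consists of the simplices:

  0-simplices (5): [0], [1], [2], [3], [4]
  1-simplices (6): [0,1], [0,4], [1,2], [1,3], [1,4], [2,3]

giving chain groups C_0 ≅ Z^5, C_1 ≅ Z^6.

Boundary ∂_1: C_1 → C_0 sends each edge [p,q] (with p < q) to q − p.
As a 5×6 matrix over Z this has rank 4, with invariant factors (1,1,1,1).

Now H_k = ker ∂_k / im ∂_{k+1}, so:

  H_0: rank C_0 − rank ∂_1 = 5 − 4 = 1, and the invariant factors of ∂_1 are all 1, so H_0 ≅ Z.
  H_1: rank ker ∂_1 − rank ∂_2 = (6 − 4) − 0 = 2, and there is no ∂_2, so H_1 ≅ Z^2.

As a check, the Euler characteristic is 5 − 6 = -1, which agrees with 1 − 2 = -1.
(K is a triangulation of a wedge of 2 circles.)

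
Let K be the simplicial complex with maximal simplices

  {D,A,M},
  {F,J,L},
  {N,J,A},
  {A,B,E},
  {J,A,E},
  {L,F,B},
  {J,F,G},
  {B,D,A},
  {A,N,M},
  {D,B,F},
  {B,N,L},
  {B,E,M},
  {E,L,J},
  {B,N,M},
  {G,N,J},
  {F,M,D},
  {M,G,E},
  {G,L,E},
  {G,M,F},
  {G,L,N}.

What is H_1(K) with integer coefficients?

Fix the vertex order A < B < D < E < F < G < J < L < M < N and write every simplex with vertices in increasing order. Then dim K = 2 and the simplices of K are:

  0-simplices (10): A, B, D, E, F, G, J, L, M, N
  1-simplices (30): AB, AD, AE, AJ, AM, AN, BD, BE, BF, BL, BM, BN, DF, DM, EG, EJ, EL, EM, FG, FJ, FL, FM, GJ, GL, GM, GN, JL, JN, LN, MN
  2-simplices (20): ABD, ABE, ADM, AEJ, AJN, AMN, BDF, BEM, BFL, BLN, BMN, DFM, EGL, EGM, EJL, FGJ, FGM, FJL, GJN, GLN

Hence C_0 ≅ Z^10, C_1 ≅ Z^30, C_2 ≅ Z^20.

The boundary map ∂_1: C_1 → C_0 maps an edge to its endpoints' difference, ∂[p,q] = q − p.
The 10×30 boundary matrix has rank 9 and Smith normal form diag(1,1,1,1,1,1,1,1,1).

The boundary map ∂_2: C_2 → C_1 maps a triangle to the signed sum of its edges. For instance
  ∂BMN = MN − BN + BM,
  ∂GLN = LN − GN + GL.
This gives a 30×20 integer matrix of rank 20; reducing to Smith normal form yields diagonal entries (1,1,1,1,1,1,1,1,1,1,1,1,1,1,1,1,1,1,1,2).

Computing H_k = (kernel of ∂_k) / (image of ∂_{k+1}):

  H_1: rank ker ∂_1 − rank ∂_2 = (30 − 9) − 20 = 1, and ∂_2 has invariant factor 2 > 1, so H_1 ≅ Z ⊕ Z_2.

H_1 ≅ Z ⊕ Z_2.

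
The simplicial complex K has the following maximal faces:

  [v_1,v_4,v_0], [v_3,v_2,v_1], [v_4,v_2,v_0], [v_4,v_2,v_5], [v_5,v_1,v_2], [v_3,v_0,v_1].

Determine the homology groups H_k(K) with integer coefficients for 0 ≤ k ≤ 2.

H_0 = Z,  H_1 = Z,  H_2 = 0.

Take the total order v_0 < v_1 < v_2 < v_3 < v_4 < v_5 on the vertex set. Then K (dimension 2) consists of the simplices:

  0-simplices (6): [v_0], [v_1], [v_2], [v_3], [v_4], [v_5]
  1-simplices (12): [v_0,v_1], [v_0,v_2], [v_0,v_3], [v_0,v_4], [v_1,v_2], [v_1,v_3], [v_1,v_4], [v_1,v_5], [v_2,v_3], [v_2,v_4], [v_2,v_5], [v_4,v_5]
  2-simplices (6): [v_0,v_1,v_3], [v_0,v_1,v_4], [v_0,v_2,v_4], [v_1,v_2,v_3], [v_1,v_2,v_5], [v_2,v_4,v_5]

so the chain groups are C_0 ≅ Z^6, C_1 ≅ Z^12, C_2 ≅ Z^6.

∂_1: C_1 → C_0 maps an edge to its endpoints' difference, ∂[p,q] = q − p. For instance
  ∂[v_0,v_1] = [v_1] − [v_0].
As a 6×12 matrix over Z this has rank 5, with invariant factors (1,1,1,1,1).

The boundary map ∂_2: C_2 → C_1 maps a triangle to the signed sum of its edges. For instance
  ∂[v_0,v_1,v_3] = [v_1,v_3] − [v_0,v_3] + [v_0,v_1],
  ∂[v_0,v_2,v_4] = [v_2,v_4] − [v_0,v_4] + [v_0,v_2].
The resulting 12×6 matrix has rank 6, and its Smith normal form has invariant factors (1,1,1,1,1,1).

From H_k ≅ ker(∂_k) / im(∂_{k+1}) we obtain:

  H_0: rank C_0 − rank ∂_1 = 6 − 5 = 1, and the invariant factors of ∂_1 are all 1, so H_0 = Z.
  H_1: rank ker ∂_1 − rank ∂_2 = (12 − 5) − 6 = 1, and the invariant factors of ∂_2 are all 1, so H_1 = Z.
  H_2: rank ker ∂_2 − rank ∂_3 = (6 − 6) − 0 = 0, and there is no ∂_3, so H_2 = 0.

As a check, the Euler characteristic is 6 − 12 + 6 = 0, which agrees with 1 − 1 + 0 = 0.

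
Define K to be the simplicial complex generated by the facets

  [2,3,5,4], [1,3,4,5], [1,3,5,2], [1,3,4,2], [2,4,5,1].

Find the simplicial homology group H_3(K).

K has 5 vertices, 10 edges, 10 triangles, 5 3-simplices.
rank ∂_3 = 4, rank ∂_4 = 0 ⇒ b_3 = 5 − 4 − 0 = 1. So H_3 = Z.

H_3 ≅ Z.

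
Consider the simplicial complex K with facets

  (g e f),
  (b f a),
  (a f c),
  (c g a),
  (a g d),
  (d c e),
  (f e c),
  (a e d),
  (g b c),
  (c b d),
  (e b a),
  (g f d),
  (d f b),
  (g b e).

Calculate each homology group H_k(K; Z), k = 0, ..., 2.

H_0 ≅ Z,  H_1 ≅ Z^2,  H_2 ≅ Z.

Take the total order a < b < c < d < e < f < g on the vertex set. Then K (dimension 2) consists of the simplices:

  0-simplices (7): a, b, c, d, e, f, g
  1-simplices (21): ab, ac, ad, ae, af, ag, bc, bd, be, bf, bg, cd, ce, cf, cg, de, df, dg, ef, eg, fg
  2-simplices (14): abe, abf, acf, acg, ade, adg, bcd, bcg, bdf, beg, cde, cef, dfg, efg

so the chain groups are C_0 ≅ Z^7, C_1 ≅ Z^21, C_2 ≅ Z^14.

Boundary ∂_1: C_1 → C_0 sends each edge [p,q] (with p < q) to q − p.
The resulting 7×21 matrix has rank 6, and its Smith normal form has invariant factors (1,1,1,1,1,1).

The boundary map ∂_2: C_2 → C_1 acts by ∂[p,q,r] = [q,r] − [p,r] + [p,q]. For instance
  ∂bcd = cd − bd + bc,
  ∂bcg = cg − bg + bc.
As a 21×14 matrix over Z this has rank 13, with invariant factors (1,1,1,1,1,1,1,1,1,1,1,1,1).

From H_k ≅ ker(∂_k) / im(∂_{k+1}) we obtain:

  H_0: rank C_0 − rank ∂_1 = 7 − 6 = 1, and the invariant factors of ∂_1 are all 1, so H_0 = Z.
  H_1: rank ker ∂_1 − rank ∂_2 = (21 − 6) − 13 = 2, and the invariant factors of ∂_2 are all 1, so H_1 = Z^2.
  H_2: rank ker ∂_2 − rank ∂_3 = (14 − 13) − 0 = 1, and there is no ∂_3, so H_2 = Z.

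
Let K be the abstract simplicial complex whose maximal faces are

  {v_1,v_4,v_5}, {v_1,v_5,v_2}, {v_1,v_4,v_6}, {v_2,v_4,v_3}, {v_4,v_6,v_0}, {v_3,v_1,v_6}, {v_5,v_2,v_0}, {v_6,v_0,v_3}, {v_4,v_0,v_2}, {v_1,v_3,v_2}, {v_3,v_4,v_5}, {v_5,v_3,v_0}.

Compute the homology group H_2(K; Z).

Order the vertices as v_0 < v_1 < v_2 < v_3 < v_4 < v_5 < v_6. Listing each simplex with vertices in this order, K has dimension 2 with simplices:

  0-simplices (7): [v_0], [v_1], [v_2], [v_3], [v_4], [v_5], [v_6]
  1-simplices (18): (18 of them)
  2-simplices (12): (12 of them)

so the chain groups are C_0 ≅ Z^7, C_1 ≅ Z^18, C_2 ≅ Z^12.

Boundary ∂_1: C_1 → C_0 sends each edge [p,q] (with p < q) to q − p. For instance
  ∂[v_1,v_2] = [v_2] − [v_1].
As a 7×18 matrix over Z this has rank 6, with invariant factors (1,1,1,1,1,1).

The boundary map ∂_2: C_2 → C_1 maps a triangle to the signed sum of its edges. For instance
  ∂[v_1,v_2,v_3] = [v_2,v_3] − [v_1,v_3] + [v_1,v_2],
  ∂[v_0,v_4,v_6] = [v_4,v_6] − [v_0,v_6] + [v_0,v_4].
The resulting 18×12 matrix has rank 12, and its Smith normal form has invariant factors (1,1,1,1,1,1,1,1,1,1,1,2).

Computing H_k = (kernel of ∂_k) / (image of ∂_{k+1}):

  H_2: rank ker ∂_2 − rank ∂_3 = (12 − 12) − 0 = 0, and there is no ∂_3, so H_2 = 0.

(K is a triangulation of the real projective plane RP^2.)

H_2 = 0.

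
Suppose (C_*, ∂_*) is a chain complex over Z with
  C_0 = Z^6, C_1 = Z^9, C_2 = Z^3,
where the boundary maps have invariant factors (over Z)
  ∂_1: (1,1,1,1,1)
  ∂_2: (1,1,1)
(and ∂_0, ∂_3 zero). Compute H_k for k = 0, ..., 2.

H_0 ≅ Z,  H_1 ≅ Z,  H_2 = 0.

H_0: b_0 = 6 − 0 − 5 = 1; torsion from ∂_1 factors > 1: none. So H_0 ≅ Z.
H_1: b_1 = 9 − 5 − 3 = 1; torsion from ∂_2 factors > 1: none. So H_1 ≅ Z.
H_2: b_2 = 3 − 3 − 0 = 0; torsion from ∂_3 factors > 1: none. So H_2 ≅ 0.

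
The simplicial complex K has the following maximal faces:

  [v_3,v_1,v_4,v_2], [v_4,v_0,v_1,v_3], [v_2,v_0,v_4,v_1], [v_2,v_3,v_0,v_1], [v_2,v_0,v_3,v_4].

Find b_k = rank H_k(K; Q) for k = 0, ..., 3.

K has 5 vertices, 10 edges, 10 triangles, 5 3-simplices.
rank ∂_0 = 0, rank ∂_1 = 4 ⇒ b_0 = 5 − 0 − 4 = 1; all invariant factors of ∂_1 are 1 so no torsion. So H_0 = Z.
rank ∂_1 = 4, rank ∂_2 = 6 ⇒ b_1 = 10 − 4 − 6 = 0; all invariant factors of ∂_2 are 1 so no torsion. So H_1 = 0.
rank ∂_2 = 6, rank ∂_3 = 4 ⇒ b_2 = 10 − 6 − 4 = 0; all invariant factors of ∂_3 are 1 so no torsion. So H_2 = 0.
rank ∂_3 = 4, rank ∂_4 = 0 ⇒ b_3 = 5 − 4 − 0 = 1. So H_3 = Z.

b_0 = 1, b_1 = 0, b_2 = 0, b_3 = 1.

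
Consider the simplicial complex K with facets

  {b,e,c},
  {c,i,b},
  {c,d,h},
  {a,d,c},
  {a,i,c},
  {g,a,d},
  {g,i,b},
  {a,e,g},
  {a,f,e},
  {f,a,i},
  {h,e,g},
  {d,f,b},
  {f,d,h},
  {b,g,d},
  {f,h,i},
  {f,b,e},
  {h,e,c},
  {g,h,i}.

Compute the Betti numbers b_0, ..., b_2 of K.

We work with the vertex ordering a < b < c < d < e < f < g < h < i. The simplices of K, each written with vertices in increasing order, are:

  0-simplices (9): a, b, c, d, e, f, g, h, i
  1-simplices (27): ac, ad, ae, af, ag, ai, bc, bd, be, bf, bg, bi, cd, ce, ch, ci, df, dg, dh, ef, eg, eh, fh, fi, gh, gi, hi
  2-simplices (18): acd, aci, adg, aef, aeg, afi, bce, bci, bdf, bdg, bef, bgi, cdh, ceh, dfh, egh, fhi, ghi

Hence C_0 ≅ Z^9, C_1 ≅ Z^27, C_2 ≅ Z^18.

∂_1: C_1 → C_0 maps an edge to its endpoints' difference, ∂[p,q] = q − p.
The 9×27 boundary matrix has rank 8 and Smith normal form diag(1,1,1,1,1,1,1,1).

The boundary map ∂_2: C_2 → C_1 sends each 2-simplex [p,q,r] to [q,r] − [p,r] + [p,q]. For instance
  ∂ghi = hi − gi + gh,
  ∂ceh = eh − ch + ce.
The resulting 27×18 matrix has rank 17, and its Smith normal form has invariant factors (1,1,1,1,1,1,1,1,1,1,1,1,1,1,1,1,1).

Computing H_k = (kernel of ∂_k) / (image of ∂_{k+1}):

  H_0: rank C_0 − rank ∂_1 = 9 − 8 = 1, and the invariant factors of ∂_1 are all 1, so H_0 = Z.
  H_1: rank ker ∂_1 − rank ∂_2 = (27 − 8) − 17 = 2, and the invariant factors of ∂_2 are all 1, so H_1 = Z^2.
  H_2: rank ker ∂_2 − rank ∂_3 = (18 − 17) − 0 = 1, and there is no ∂_3, so H_2 = Z.

(K is a triangulation of the torus T^2.)

Hence the Betti numbers are b_0 = 1, b_1 = 2, b_2 = 1.

b_0 = 1, b_1 = 2, b_2 = 1.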